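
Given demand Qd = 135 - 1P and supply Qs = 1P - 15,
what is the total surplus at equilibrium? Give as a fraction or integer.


Find equilibrium: 135 - 1P = 1P - 15
135 + 15 = 2P
P* = 150/2 = 75
Q* = 1*75 - 15 = 60
Inverse demand: P = 135 - Q/1, so P_max = 135
Inverse supply: P = 15 + Q/1, so P_min = 15
CS = (1/2) * 60 * (135 - 75) = 1800
PS = (1/2) * 60 * (75 - 15) = 1800
TS = CS + PS = 1800 + 1800 = 3600

3600


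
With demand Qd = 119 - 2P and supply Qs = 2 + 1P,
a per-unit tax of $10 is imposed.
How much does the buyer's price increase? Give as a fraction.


With a per-unit tax, the buyer's price increase depends on relative slopes.
Supply slope: d = 1, Demand slope: b = 2
Buyer's price increase = d * tax / (b + d)
= 1 * 10 / (2 + 1)
= 10 / 3 = 10/3

10/3


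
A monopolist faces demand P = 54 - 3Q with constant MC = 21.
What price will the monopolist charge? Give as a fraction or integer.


MR = 54 - 6Q
Set MR = MC: 54 - 6Q = 21
Q* = 11/2
Substitute into demand:
P* = 54 - 3*11/2 = 75/2

75/2


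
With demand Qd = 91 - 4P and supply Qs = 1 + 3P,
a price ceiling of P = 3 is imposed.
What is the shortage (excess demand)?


At P = 3:
Qd = 91 - 4*3 = 79
Qs = 1 + 3*3 = 10
Shortage = Qd - Qs = 79 - 10 = 69

69


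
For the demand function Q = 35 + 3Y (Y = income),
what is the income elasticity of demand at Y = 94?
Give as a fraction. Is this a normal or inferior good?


dQ/dY = 3
At Y = 94: Q = 35 + 3*94 = 317
Ey = (dQ/dY)(Y/Q) = 3 * 94 / 317 = 282/317
Since Ey > 0, this is a normal good.

282/317 (normal good)


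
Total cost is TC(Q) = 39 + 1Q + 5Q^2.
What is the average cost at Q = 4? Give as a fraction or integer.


TC(4) = 39 + 1*4 + 5*4^2
TC(4) = 39 + 4 + 80 = 123
AC = TC/Q = 123/4 = 123/4

123/4


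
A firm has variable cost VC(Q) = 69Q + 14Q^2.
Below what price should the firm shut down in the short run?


AVC(Q) = VC(Q)/Q = 69 + 14Q
AVC is increasing in Q, so minimum AVC is at Q -> 0+.
Min AVC = 69
The firm should shut down if P < 69.

69


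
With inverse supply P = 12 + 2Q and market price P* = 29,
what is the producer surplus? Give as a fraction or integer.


Minimum supply price (at Q=0): P_min = 12
Quantity supplied at P* = 29:
Q* = (29 - 12)/2 = 17/2
PS = (1/2) * Q* * (P* - P_min)
PS = (1/2) * 17/2 * (29 - 12)
PS = (1/2) * 17/2 * 17 = 289/4

289/4


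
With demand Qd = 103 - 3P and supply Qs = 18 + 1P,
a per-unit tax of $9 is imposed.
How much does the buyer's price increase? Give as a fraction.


With a per-unit tax, the buyer's price increase depends on relative slopes.
Supply slope: d = 1, Demand slope: b = 3
Buyer's price increase = d * tax / (b + d)
= 1 * 9 / (3 + 1)
= 9 / 4 = 9/4

9/4


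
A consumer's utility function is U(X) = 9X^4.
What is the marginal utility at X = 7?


MU = dU/dX = 9*4*X^(4-1)
MU = 36*X^3
At X = 7:
MU = 36 * 7^3
MU = 36 * 343 = 12348

12348


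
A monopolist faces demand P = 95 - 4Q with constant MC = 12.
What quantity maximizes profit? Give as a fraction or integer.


TR = P*Q = (95 - 4Q)Q = 95Q - 4Q^2
MR = dTR/dQ = 95 - 8Q
Set MR = MC:
95 - 8Q = 12
83 = 8Q
Q* = 83/8 = 83/8

83/8


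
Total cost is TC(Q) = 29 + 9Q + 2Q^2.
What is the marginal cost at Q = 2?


MC = dTC/dQ = 9 + 2*2*Q
At Q = 2:
MC = 9 + 4*2
MC = 9 + 8 = 17

17


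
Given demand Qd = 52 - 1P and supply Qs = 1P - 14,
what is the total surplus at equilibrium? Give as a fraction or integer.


Find equilibrium: 52 - 1P = 1P - 14
52 + 14 = 2P
P* = 66/2 = 33
Q* = 1*33 - 14 = 19
Inverse demand: P = 52 - Q/1, so P_max = 52
Inverse supply: P = 14 + Q/1, so P_min = 14
CS = (1/2) * 19 * (52 - 33) = 361/2
PS = (1/2) * 19 * (33 - 14) = 361/2
TS = CS + PS = 361/2 + 361/2 = 361

361


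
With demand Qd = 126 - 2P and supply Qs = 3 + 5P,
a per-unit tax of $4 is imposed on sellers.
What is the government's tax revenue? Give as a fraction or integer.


With tax on sellers, new supply: Qs' = 3 + 5(P - 4)
= 5P - 17
New equilibrium quantity:
Q_new = 596/7
Tax revenue = tax * Q_new = 4 * 596/7 = 2384/7

2384/7


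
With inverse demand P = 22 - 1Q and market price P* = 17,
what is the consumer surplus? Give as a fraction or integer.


Maximum willingness to pay (at Q=0): P_max = 22
Quantity demanded at P* = 17:
Q* = (22 - 17)/1 = 5
CS = (1/2) * Q* * (P_max - P*)
CS = (1/2) * 5 * (22 - 17)
CS = (1/2) * 5 * 5 = 25/2

25/2


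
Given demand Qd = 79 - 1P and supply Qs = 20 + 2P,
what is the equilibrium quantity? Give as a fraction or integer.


First find equilibrium price:
79 - 1P = 20 + 2P
P* = 59/3 = 59/3
Then substitute into demand:
Q* = 79 - 1 * 59/3 = 178/3

178/3


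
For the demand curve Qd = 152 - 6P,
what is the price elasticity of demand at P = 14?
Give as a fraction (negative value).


dQ/dP = -6
At P = 14: Q = 152 - 6*14 = 68
E = (dQ/dP)(P/Q) = (-6)(14/68) = -21/17

-21/17


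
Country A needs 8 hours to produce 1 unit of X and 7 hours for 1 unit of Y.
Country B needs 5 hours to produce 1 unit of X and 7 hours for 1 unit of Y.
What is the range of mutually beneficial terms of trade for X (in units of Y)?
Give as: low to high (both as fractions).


Opportunity cost of X for Country A = hours_X / hours_Y = 8/7 = 8/7 units of Y
Opportunity cost of X for Country B = hours_X / hours_Y = 5/7 = 5/7 units of Y
Terms of trade must be between the two opportunity costs.
Range: 5/7 to 8/7

5/7 to 8/7


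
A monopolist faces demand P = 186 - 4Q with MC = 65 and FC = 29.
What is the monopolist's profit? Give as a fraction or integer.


MR = MC: 186 - 8Q = 65
Q* = 121/8
P* = 186 - 4*121/8 = 251/2
Profit = (P* - MC)*Q* - FC
= (251/2 - 65)*121/8 - 29
= 121/2*121/8 - 29
= 14641/16 - 29 = 14177/16

14177/16


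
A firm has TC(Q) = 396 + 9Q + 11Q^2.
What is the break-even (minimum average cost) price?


AC(Q) = 396/Q + 9 + 11Q
To minimize: dAC/dQ = -396/Q^2 + 11 = 0
Q^2 = 396/11 = 36
Q* = 6
Min AC = 396/6 + 9 + 11*6
Min AC = 66 + 9 + 66 = 141

141


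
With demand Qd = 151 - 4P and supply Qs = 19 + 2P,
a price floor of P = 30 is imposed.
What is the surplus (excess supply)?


At P = 30:
Qd = 151 - 4*30 = 31
Qs = 19 + 2*30 = 79
Surplus = Qs - Qd = 79 - 31 = 48

48


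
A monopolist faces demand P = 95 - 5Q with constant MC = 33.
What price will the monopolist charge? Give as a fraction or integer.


MR = 95 - 10Q
Set MR = MC: 95 - 10Q = 33
Q* = 31/5
Substitute into demand:
P* = 95 - 5*31/5 = 64

64


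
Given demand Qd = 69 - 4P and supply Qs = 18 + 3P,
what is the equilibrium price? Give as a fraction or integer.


At equilibrium, Qd = Qs.
69 - 4P = 18 + 3P
69 - 18 = 4P + 3P
51 = 7P
P* = 51/7 = 51/7

51/7


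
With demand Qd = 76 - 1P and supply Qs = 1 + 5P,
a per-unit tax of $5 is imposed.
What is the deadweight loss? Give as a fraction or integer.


Pre-tax equilibrium quantity: Q* = 127/2
Post-tax equilibrium quantity: Q_tax = 178/3
Reduction in quantity: Q* - Q_tax = 25/6
DWL = (1/2) * tax * (Q* - Q_tax)
DWL = (1/2) * 5 * 25/6 = 125/12

125/12


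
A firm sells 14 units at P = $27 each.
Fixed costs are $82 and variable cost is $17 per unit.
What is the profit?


Total Revenue = P * Q = 27 * 14 = $378
Total Cost = FC + VC*Q = 82 + 17*14 = $320
Profit = TR - TC = 378 - 320 = $58

$58


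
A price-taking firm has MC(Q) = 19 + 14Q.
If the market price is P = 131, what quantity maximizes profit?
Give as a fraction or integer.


In perfect competition, profit is maximized where P = MC.
131 = 19 + 14Q
112 = 14Q
Q* = 112/14 = 8

8


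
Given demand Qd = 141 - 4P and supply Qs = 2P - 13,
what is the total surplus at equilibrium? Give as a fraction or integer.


Find equilibrium: 141 - 4P = 2P - 13
141 + 13 = 6P
P* = 154/6 = 77/3
Q* = 2*77/3 - 13 = 115/3
Inverse demand: P = 141/4 - Q/4, so P_max = 141/4
Inverse supply: P = 13/2 + Q/2, so P_min = 13/2
CS = (1/2) * 115/3 * (141/4 - 77/3) = 13225/72
PS = (1/2) * 115/3 * (77/3 - 13/2) = 13225/36
TS = CS + PS = 13225/72 + 13225/36 = 13225/24

13225/24


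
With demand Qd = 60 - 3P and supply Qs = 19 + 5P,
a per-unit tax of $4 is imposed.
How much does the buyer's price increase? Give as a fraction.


With a per-unit tax, the buyer's price increase depends on relative slopes.
Supply slope: d = 5, Demand slope: b = 3
Buyer's price increase = d * tax / (b + d)
= 5 * 4 / (3 + 5)
= 20 / 8 = 5/2

5/2


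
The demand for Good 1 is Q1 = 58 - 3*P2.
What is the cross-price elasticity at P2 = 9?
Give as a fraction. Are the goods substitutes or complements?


dQ1/dP2 = -3
At P2 = 9: Q1 = 58 - 3*9 = 31
Exy = (dQ1/dP2)(P2/Q1) = -3 * 9 / 31 = -27/31
Since Exy < 0, the goods are complements.

-27/31 (complements)


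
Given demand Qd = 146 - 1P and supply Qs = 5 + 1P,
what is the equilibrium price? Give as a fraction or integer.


At equilibrium, Qd = Qs.
146 - 1P = 5 + 1P
146 - 5 = 1P + 1P
141 = 2P
P* = 141/2 = 141/2

141/2


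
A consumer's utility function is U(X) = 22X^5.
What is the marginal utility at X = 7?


MU = dU/dX = 22*5*X^(5-1)
MU = 110*X^4
At X = 7:
MU = 110 * 7^4
MU = 110 * 2401 = 264110

264110


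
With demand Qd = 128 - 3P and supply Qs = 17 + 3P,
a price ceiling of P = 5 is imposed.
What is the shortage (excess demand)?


At P = 5:
Qd = 128 - 3*5 = 113
Qs = 17 + 3*5 = 32
Shortage = Qd - Qs = 113 - 32 = 81

81


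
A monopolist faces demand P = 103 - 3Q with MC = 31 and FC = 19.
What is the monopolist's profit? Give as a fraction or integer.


MR = MC: 103 - 6Q = 31
Q* = 12
P* = 103 - 3*12 = 67
Profit = (P* - MC)*Q* - FC
= (67 - 31)*12 - 19
= 36*12 - 19
= 432 - 19 = 413

413


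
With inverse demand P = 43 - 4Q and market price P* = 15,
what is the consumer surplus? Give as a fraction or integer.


Maximum willingness to pay (at Q=0): P_max = 43
Quantity demanded at P* = 15:
Q* = (43 - 15)/4 = 7
CS = (1/2) * Q* * (P_max - P*)
CS = (1/2) * 7 * (43 - 15)
CS = (1/2) * 7 * 28 = 98

98


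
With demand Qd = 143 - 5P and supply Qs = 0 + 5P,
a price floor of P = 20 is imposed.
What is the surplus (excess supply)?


At P = 20:
Qd = 143 - 5*20 = 43
Qs = 0 + 5*20 = 100
Surplus = Qs - Qd = 100 - 43 = 57

57


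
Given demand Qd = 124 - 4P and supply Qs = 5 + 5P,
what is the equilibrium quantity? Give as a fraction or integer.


First find equilibrium price:
124 - 4P = 5 + 5P
P* = 119/9 = 119/9
Then substitute into demand:
Q* = 124 - 4 * 119/9 = 640/9

640/9


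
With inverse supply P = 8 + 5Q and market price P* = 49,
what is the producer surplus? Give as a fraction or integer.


Minimum supply price (at Q=0): P_min = 8
Quantity supplied at P* = 49:
Q* = (49 - 8)/5 = 41/5
PS = (1/2) * Q* * (P* - P_min)
PS = (1/2) * 41/5 * (49 - 8)
PS = (1/2) * 41/5 * 41 = 1681/10

1681/10


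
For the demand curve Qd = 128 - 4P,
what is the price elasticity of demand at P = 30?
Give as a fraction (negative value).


dQ/dP = -4
At P = 30: Q = 128 - 4*30 = 8
E = (dQ/dP)(P/Q) = (-4)(30/8) = -15

-15


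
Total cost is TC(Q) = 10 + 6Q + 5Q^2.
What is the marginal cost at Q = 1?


MC = dTC/dQ = 6 + 2*5*Q
At Q = 1:
MC = 6 + 10*1
MC = 6 + 10 = 16

16


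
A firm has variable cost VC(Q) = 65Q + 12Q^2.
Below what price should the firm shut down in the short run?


AVC(Q) = VC(Q)/Q = 65 + 12Q
AVC is increasing in Q, so minimum AVC is at Q -> 0+.
Min AVC = 65
The firm should shut down if P < 65.

65


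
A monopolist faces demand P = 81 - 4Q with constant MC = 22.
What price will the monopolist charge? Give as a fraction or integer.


MR = 81 - 8Q
Set MR = MC: 81 - 8Q = 22
Q* = 59/8
Substitute into demand:
P* = 81 - 4*59/8 = 103/2

103/2


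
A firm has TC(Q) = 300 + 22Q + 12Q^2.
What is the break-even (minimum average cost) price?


AC(Q) = 300/Q + 22 + 12Q
To minimize: dAC/dQ = -300/Q^2 + 12 = 0
Q^2 = 300/12 = 25
Q* = 5
Min AC = 300/5 + 22 + 12*5
Min AC = 60 + 22 + 60 = 142

142


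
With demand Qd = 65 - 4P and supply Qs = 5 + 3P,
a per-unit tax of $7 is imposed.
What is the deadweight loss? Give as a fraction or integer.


Pre-tax equilibrium quantity: Q* = 215/7
Post-tax equilibrium quantity: Q_tax = 131/7
Reduction in quantity: Q* - Q_tax = 12
DWL = (1/2) * tax * (Q* - Q_tax)
DWL = (1/2) * 7 * 12 = 42

42


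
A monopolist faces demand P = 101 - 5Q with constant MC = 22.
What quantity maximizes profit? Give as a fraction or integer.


TR = P*Q = (101 - 5Q)Q = 101Q - 5Q^2
MR = dTR/dQ = 101 - 10Q
Set MR = MC:
101 - 10Q = 22
79 = 10Q
Q* = 79/10 = 79/10

79/10


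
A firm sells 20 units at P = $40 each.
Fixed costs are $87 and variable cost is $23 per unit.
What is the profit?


Total Revenue = P * Q = 40 * 20 = $800
Total Cost = FC + VC*Q = 87 + 23*20 = $547
Profit = TR - TC = 800 - 547 = $253

$253


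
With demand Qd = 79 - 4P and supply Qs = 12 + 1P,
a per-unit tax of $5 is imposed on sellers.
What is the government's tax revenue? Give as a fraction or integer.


With tax on sellers, new supply: Qs' = 12 + 1(P - 5)
= 7 + 1P
New equilibrium quantity:
Q_new = 107/5
Tax revenue = tax * Q_new = 5 * 107/5 = 107

107


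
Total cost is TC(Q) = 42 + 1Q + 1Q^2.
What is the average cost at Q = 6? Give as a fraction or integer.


TC(6) = 42 + 1*6 + 1*6^2
TC(6) = 42 + 6 + 36 = 84
AC = TC/Q = 84/6 = 14

14


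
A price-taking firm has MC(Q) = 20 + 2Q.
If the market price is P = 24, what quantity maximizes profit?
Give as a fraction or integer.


In perfect competition, profit is maximized where P = MC.
24 = 20 + 2Q
4 = 2Q
Q* = 4/2 = 2

2


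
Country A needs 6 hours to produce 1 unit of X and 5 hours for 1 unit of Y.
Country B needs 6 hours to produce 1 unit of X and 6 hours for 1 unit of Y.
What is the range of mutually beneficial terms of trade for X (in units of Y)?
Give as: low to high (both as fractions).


Opportunity cost of X for Country A = hours_X / hours_Y = 6/5 = 6/5 units of Y
Opportunity cost of X for Country B = hours_X / hours_Y = 6/6 = 1 units of Y
Terms of trade must be between the two opportunity costs.
Range: 1 to 6/5

1 to 6/5


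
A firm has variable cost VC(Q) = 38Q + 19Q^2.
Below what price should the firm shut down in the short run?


AVC(Q) = VC(Q)/Q = 38 + 19Q
AVC is increasing in Q, so minimum AVC is at Q -> 0+.
Min AVC = 38
The firm should shut down if P < 38.

38


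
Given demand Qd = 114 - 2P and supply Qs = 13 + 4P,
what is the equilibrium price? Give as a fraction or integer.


At equilibrium, Qd = Qs.
114 - 2P = 13 + 4P
114 - 13 = 2P + 4P
101 = 6P
P* = 101/6 = 101/6

101/6


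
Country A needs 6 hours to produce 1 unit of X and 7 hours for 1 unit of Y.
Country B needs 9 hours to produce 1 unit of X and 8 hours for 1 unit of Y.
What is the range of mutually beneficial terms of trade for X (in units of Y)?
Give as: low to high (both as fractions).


Opportunity cost of X for Country A = hours_X / hours_Y = 6/7 = 6/7 units of Y
Opportunity cost of X for Country B = hours_X / hours_Y = 9/8 = 9/8 units of Y
Terms of trade must be between the two opportunity costs.
Range: 6/7 to 9/8

6/7 to 9/8


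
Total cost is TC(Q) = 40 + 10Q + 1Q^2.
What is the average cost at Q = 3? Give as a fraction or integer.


TC(3) = 40 + 10*3 + 1*3^2
TC(3) = 40 + 30 + 9 = 79
AC = TC/Q = 79/3 = 79/3

79/3


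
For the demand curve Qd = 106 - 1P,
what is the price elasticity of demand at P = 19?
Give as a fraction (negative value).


dQ/dP = -1
At P = 19: Q = 106 - 1*19 = 87
E = (dQ/dP)(P/Q) = (-1)(19/87) = -19/87

-19/87


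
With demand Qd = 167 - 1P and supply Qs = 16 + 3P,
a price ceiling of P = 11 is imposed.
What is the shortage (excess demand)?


At P = 11:
Qd = 167 - 1*11 = 156
Qs = 16 + 3*11 = 49
Shortage = Qd - Qs = 156 - 49 = 107

107


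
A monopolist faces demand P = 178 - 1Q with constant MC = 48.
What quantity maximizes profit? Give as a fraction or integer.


TR = P*Q = (178 - 1Q)Q = 178Q - 1Q^2
MR = dTR/dQ = 178 - 2Q
Set MR = MC:
178 - 2Q = 48
130 = 2Q
Q* = 130/2 = 65

65


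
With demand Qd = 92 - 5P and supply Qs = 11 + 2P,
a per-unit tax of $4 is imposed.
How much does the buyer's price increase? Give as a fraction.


With a per-unit tax, the buyer's price increase depends on relative slopes.
Supply slope: d = 2, Demand slope: b = 5
Buyer's price increase = d * tax / (b + d)
= 2 * 4 / (5 + 2)
= 8 / 7 = 8/7

8/7


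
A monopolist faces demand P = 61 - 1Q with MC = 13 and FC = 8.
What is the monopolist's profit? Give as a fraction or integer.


MR = MC: 61 - 2Q = 13
Q* = 24
P* = 61 - 1*24 = 37
Profit = (P* - MC)*Q* - FC
= (37 - 13)*24 - 8
= 24*24 - 8
= 576 - 8 = 568

568


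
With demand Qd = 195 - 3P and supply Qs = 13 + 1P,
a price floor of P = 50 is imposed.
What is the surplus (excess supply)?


At P = 50:
Qd = 195 - 3*50 = 45
Qs = 13 + 1*50 = 63
Surplus = Qs - Qd = 63 - 45 = 18

18


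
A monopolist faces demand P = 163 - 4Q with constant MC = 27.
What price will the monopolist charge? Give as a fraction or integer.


MR = 163 - 8Q
Set MR = MC: 163 - 8Q = 27
Q* = 17
Substitute into demand:
P* = 163 - 4*17 = 95

95


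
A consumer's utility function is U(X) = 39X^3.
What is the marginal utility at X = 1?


MU = dU/dX = 39*3*X^(3-1)
MU = 117*X^2
At X = 1:
MU = 117 * 1^2
MU = 117 * 1 = 117

117


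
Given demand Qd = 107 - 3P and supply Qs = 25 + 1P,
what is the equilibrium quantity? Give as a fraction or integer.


First find equilibrium price:
107 - 3P = 25 + 1P
P* = 82/4 = 41/2
Then substitute into demand:
Q* = 107 - 3 * 41/2 = 91/2

91/2


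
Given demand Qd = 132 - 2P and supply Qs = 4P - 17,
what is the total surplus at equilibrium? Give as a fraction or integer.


Find equilibrium: 132 - 2P = 4P - 17
132 + 17 = 6P
P* = 149/6 = 149/6
Q* = 4*149/6 - 17 = 247/3
Inverse demand: P = 66 - Q/2, so P_max = 66
Inverse supply: P = 17/4 + Q/4, so P_min = 17/4
CS = (1/2) * 247/3 * (66 - 149/6) = 61009/36
PS = (1/2) * 247/3 * (149/6 - 17/4) = 61009/72
TS = CS + PS = 61009/36 + 61009/72 = 61009/24

61009/24


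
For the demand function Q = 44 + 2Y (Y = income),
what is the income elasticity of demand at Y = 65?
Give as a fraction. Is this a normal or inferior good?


dQ/dY = 2
At Y = 65: Q = 44 + 2*65 = 174
Ey = (dQ/dY)(Y/Q) = 2 * 65 / 174 = 65/87
Since Ey > 0, this is a normal good.

65/87 (normal good)


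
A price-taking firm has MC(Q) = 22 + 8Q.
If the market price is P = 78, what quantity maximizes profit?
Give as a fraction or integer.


In perfect competition, profit is maximized where P = MC.
78 = 22 + 8Q
56 = 8Q
Q* = 56/8 = 7

7


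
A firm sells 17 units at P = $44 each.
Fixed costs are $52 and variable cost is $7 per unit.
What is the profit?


Total Revenue = P * Q = 44 * 17 = $748
Total Cost = FC + VC*Q = 52 + 7*17 = $171
Profit = TR - TC = 748 - 171 = $577

$577


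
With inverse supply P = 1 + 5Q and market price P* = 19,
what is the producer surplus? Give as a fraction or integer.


Minimum supply price (at Q=0): P_min = 1
Quantity supplied at P* = 19:
Q* = (19 - 1)/5 = 18/5
PS = (1/2) * Q* * (P* - P_min)
PS = (1/2) * 18/5 * (19 - 1)
PS = (1/2) * 18/5 * 18 = 162/5

162/5


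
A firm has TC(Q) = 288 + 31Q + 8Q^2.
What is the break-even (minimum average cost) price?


AC(Q) = 288/Q + 31 + 8Q
To minimize: dAC/dQ = -288/Q^2 + 8 = 0
Q^2 = 288/8 = 36
Q* = 6
Min AC = 288/6 + 31 + 8*6
Min AC = 48 + 31 + 48 = 127

127


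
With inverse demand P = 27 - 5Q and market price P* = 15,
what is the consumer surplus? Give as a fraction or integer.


Maximum willingness to pay (at Q=0): P_max = 27
Quantity demanded at P* = 15:
Q* = (27 - 15)/5 = 12/5
CS = (1/2) * Q* * (P_max - P*)
CS = (1/2) * 12/5 * (27 - 15)
CS = (1/2) * 12/5 * 12 = 72/5

72/5


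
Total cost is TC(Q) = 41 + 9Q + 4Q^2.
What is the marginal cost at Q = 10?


MC = dTC/dQ = 9 + 2*4*Q
At Q = 10:
MC = 9 + 8*10
MC = 9 + 80 = 89

89


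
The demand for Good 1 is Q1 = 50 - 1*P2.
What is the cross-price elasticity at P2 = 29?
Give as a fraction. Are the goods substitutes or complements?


dQ1/dP2 = -1
At P2 = 29: Q1 = 50 - 1*29 = 21
Exy = (dQ1/dP2)(P2/Q1) = -1 * 29 / 21 = -29/21
Since Exy < 0, the goods are complements.

-29/21 (complements)


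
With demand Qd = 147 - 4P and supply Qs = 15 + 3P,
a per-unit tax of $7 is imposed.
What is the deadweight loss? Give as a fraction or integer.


Pre-tax equilibrium quantity: Q* = 501/7
Post-tax equilibrium quantity: Q_tax = 417/7
Reduction in quantity: Q* - Q_tax = 12
DWL = (1/2) * tax * (Q* - Q_tax)
DWL = (1/2) * 7 * 12 = 42

42


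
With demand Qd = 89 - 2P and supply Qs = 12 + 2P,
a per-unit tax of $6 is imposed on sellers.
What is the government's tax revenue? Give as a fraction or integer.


With tax on sellers, new supply: Qs' = 12 + 2(P - 6)
= 0 + 2P
New equilibrium quantity:
Q_new = 89/2
Tax revenue = tax * Q_new = 6 * 89/2 = 267

267


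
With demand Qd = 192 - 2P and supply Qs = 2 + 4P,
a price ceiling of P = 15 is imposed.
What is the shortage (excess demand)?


At P = 15:
Qd = 192 - 2*15 = 162
Qs = 2 + 4*15 = 62
Shortage = Qd - Qs = 162 - 62 = 100

100


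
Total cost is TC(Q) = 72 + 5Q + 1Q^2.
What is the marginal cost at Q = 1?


MC = dTC/dQ = 5 + 2*1*Q
At Q = 1:
MC = 5 + 2*1
MC = 5 + 2 = 7

7


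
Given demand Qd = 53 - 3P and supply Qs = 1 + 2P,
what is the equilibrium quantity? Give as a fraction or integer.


First find equilibrium price:
53 - 3P = 1 + 2P
P* = 52/5 = 52/5
Then substitute into demand:
Q* = 53 - 3 * 52/5 = 109/5

109/5


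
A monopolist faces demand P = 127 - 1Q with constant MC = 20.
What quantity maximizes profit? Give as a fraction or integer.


TR = P*Q = (127 - 1Q)Q = 127Q - 1Q^2
MR = dTR/dQ = 127 - 2Q
Set MR = MC:
127 - 2Q = 20
107 = 2Q
Q* = 107/2 = 107/2

107/2


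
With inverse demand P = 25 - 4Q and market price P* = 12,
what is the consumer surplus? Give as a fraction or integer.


Maximum willingness to pay (at Q=0): P_max = 25
Quantity demanded at P* = 12:
Q* = (25 - 12)/4 = 13/4
CS = (1/2) * Q* * (P_max - P*)
CS = (1/2) * 13/4 * (25 - 12)
CS = (1/2) * 13/4 * 13 = 169/8

169/8


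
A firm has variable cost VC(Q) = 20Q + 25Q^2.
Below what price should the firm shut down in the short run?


AVC(Q) = VC(Q)/Q = 20 + 25Q
AVC is increasing in Q, so minimum AVC is at Q -> 0+.
Min AVC = 20
The firm should shut down if P < 20.

20


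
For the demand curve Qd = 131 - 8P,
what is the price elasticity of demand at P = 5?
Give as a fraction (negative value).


dQ/dP = -8
At P = 5: Q = 131 - 8*5 = 91
E = (dQ/dP)(P/Q) = (-8)(5/91) = -40/91

-40/91


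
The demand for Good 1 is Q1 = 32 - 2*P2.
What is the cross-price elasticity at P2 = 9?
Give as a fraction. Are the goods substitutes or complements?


dQ1/dP2 = -2
At P2 = 9: Q1 = 32 - 2*9 = 14
Exy = (dQ1/dP2)(P2/Q1) = -2 * 9 / 14 = -9/7
Since Exy < 0, the goods are complements.

-9/7 (complements)


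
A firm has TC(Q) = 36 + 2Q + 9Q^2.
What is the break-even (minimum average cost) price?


AC(Q) = 36/Q + 2 + 9Q
To minimize: dAC/dQ = -36/Q^2 + 9 = 0
Q^2 = 36/9 = 4
Q* = 2
Min AC = 36/2 + 2 + 9*2
Min AC = 18 + 2 + 18 = 38

38


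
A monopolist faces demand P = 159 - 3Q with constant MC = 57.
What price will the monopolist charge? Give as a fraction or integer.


MR = 159 - 6Q
Set MR = MC: 159 - 6Q = 57
Q* = 17
Substitute into demand:
P* = 159 - 3*17 = 108

108


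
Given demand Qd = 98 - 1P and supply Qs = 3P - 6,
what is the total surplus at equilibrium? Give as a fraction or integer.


Find equilibrium: 98 - 1P = 3P - 6
98 + 6 = 4P
P* = 104/4 = 26
Q* = 3*26 - 6 = 72
Inverse demand: P = 98 - Q/1, so P_max = 98
Inverse supply: P = 2 + Q/3, so P_min = 2
CS = (1/2) * 72 * (98 - 26) = 2592
PS = (1/2) * 72 * (26 - 2) = 864
TS = CS + PS = 2592 + 864 = 3456

3456


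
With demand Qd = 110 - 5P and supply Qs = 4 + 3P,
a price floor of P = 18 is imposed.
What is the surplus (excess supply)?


At P = 18:
Qd = 110 - 5*18 = 20
Qs = 4 + 3*18 = 58
Surplus = Qs - Qd = 58 - 20 = 38

38


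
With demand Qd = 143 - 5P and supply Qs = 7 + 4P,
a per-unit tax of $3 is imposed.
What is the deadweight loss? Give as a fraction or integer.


Pre-tax equilibrium quantity: Q* = 607/9
Post-tax equilibrium quantity: Q_tax = 547/9
Reduction in quantity: Q* - Q_tax = 20/3
DWL = (1/2) * tax * (Q* - Q_tax)
DWL = (1/2) * 3 * 20/3 = 10

10


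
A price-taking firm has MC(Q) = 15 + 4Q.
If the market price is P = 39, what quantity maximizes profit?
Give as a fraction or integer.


In perfect competition, profit is maximized where P = MC.
39 = 15 + 4Q
24 = 4Q
Q* = 24/4 = 6

6


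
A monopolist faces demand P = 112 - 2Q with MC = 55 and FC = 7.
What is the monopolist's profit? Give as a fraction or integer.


MR = MC: 112 - 4Q = 55
Q* = 57/4
P* = 112 - 2*57/4 = 167/2
Profit = (P* - MC)*Q* - FC
= (167/2 - 55)*57/4 - 7
= 57/2*57/4 - 7
= 3249/8 - 7 = 3193/8

3193/8


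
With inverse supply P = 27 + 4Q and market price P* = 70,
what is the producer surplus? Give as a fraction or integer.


Minimum supply price (at Q=0): P_min = 27
Quantity supplied at P* = 70:
Q* = (70 - 27)/4 = 43/4
PS = (1/2) * Q* * (P* - P_min)
PS = (1/2) * 43/4 * (70 - 27)
PS = (1/2) * 43/4 * 43 = 1849/8

1849/8


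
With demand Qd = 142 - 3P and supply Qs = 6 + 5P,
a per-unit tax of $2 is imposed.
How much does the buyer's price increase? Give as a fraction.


With a per-unit tax, the buyer's price increase depends on relative slopes.
Supply slope: d = 5, Demand slope: b = 3
Buyer's price increase = d * tax / (b + d)
= 5 * 2 / (3 + 5)
= 10 / 8 = 5/4

5/4


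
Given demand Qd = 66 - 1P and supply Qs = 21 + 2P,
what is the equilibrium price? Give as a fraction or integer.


At equilibrium, Qd = Qs.
66 - 1P = 21 + 2P
66 - 21 = 1P + 2P
45 = 3P
P* = 45/3 = 15

15


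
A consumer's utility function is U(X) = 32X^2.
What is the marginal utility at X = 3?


MU = dU/dX = 32*2*X^(2-1)
MU = 64*X^1
At X = 3:
MU = 64 * 3^1
MU = 64 * 3 = 192

192


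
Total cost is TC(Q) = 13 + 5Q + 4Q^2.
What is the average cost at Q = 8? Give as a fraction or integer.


TC(8) = 13 + 5*8 + 4*8^2
TC(8) = 13 + 40 + 256 = 309
AC = TC/Q = 309/8 = 309/8

309/8


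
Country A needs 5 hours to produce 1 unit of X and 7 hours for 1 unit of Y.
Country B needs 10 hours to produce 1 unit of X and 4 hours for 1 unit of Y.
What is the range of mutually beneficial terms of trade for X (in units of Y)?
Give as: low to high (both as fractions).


Opportunity cost of X for Country A = hours_X / hours_Y = 5/7 = 5/7 units of Y
Opportunity cost of X for Country B = hours_X / hours_Y = 10/4 = 5/2 units of Y
Terms of trade must be between the two opportunity costs.
Range: 5/7 to 5/2

5/7 to 5/2


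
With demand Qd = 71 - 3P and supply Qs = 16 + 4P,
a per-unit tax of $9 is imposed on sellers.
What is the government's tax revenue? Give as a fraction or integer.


With tax on sellers, new supply: Qs' = 16 + 4(P - 9)
= 4P - 20
New equilibrium quantity:
Q_new = 32
Tax revenue = tax * Q_new = 9 * 32 = 288

288


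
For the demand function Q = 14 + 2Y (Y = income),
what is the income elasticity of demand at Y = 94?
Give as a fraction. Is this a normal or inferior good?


dQ/dY = 2
At Y = 94: Q = 14 + 2*94 = 202
Ey = (dQ/dY)(Y/Q) = 2 * 94 / 202 = 94/101
Since Ey > 0, this is a normal good.

94/101 (normal good)


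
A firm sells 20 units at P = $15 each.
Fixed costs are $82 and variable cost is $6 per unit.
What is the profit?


Total Revenue = P * Q = 15 * 20 = $300
Total Cost = FC + VC*Q = 82 + 6*20 = $202
Profit = TR - TC = 300 - 202 = $98

$98


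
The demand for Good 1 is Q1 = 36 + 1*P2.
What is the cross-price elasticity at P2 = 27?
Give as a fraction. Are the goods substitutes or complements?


dQ1/dP2 = 1
At P2 = 27: Q1 = 36 + 1*27 = 63
Exy = (dQ1/dP2)(P2/Q1) = 1 * 27 / 63 = 3/7
Since Exy > 0, the goods are substitutes.

3/7 (substitutes)


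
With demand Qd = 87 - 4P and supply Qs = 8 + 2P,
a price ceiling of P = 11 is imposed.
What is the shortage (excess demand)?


At P = 11:
Qd = 87 - 4*11 = 43
Qs = 8 + 2*11 = 30
Shortage = Qd - Qs = 43 - 30 = 13

13


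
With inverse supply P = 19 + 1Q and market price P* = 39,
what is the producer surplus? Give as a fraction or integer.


Minimum supply price (at Q=0): P_min = 19
Quantity supplied at P* = 39:
Q* = (39 - 19)/1 = 20
PS = (1/2) * Q* * (P* - P_min)
PS = (1/2) * 20 * (39 - 19)
PS = (1/2) * 20 * 20 = 200

200


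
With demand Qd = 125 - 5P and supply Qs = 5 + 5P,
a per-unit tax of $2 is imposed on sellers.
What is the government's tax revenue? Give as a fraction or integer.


With tax on sellers, new supply: Qs' = 5 + 5(P - 2)
= 5P - 5
New equilibrium quantity:
Q_new = 60
Tax revenue = tax * Q_new = 2 * 60 = 120

120


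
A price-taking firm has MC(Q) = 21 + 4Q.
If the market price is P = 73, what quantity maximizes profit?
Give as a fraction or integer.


In perfect competition, profit is maximized where P = MC.
73 = 21 + 4Q
52 = 4Q
Q* = 52/4 = 13

13


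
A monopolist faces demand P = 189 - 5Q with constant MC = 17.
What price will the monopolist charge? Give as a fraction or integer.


MR = 189 - 10Q
Set MR = MC: 189 - 10Q = 17
Q* = 86/5
Substitute into demand:
P* = 189 - 5*86/5 = 103

103


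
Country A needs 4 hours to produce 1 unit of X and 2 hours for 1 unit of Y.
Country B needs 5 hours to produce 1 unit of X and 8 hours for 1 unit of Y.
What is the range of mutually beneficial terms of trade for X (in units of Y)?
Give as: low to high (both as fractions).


Opportunity cost of X for Country A = hours_X / hours_Y = 4/2 = 2 units of Y
Opportunity cost of X for Country B = hours_X / hours_Y = 5/8 = 5/8 units of Y
Terms of trade must be between the two opportunity costs.
Range: 5/8 to 2

5/8 to 2


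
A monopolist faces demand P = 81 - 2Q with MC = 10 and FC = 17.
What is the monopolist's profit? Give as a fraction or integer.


MR = MC: 81 - 4Q = 10
Q* = 71/4
P* = 81 - 2*71/4 = 91/2
Profit = (P* - MC)*Q* - FC
= (91/2 - 10)*71/4 - 17
= 71/2*71/4 - 17
= 5041/8 - 17 = 4905/8

4905/8


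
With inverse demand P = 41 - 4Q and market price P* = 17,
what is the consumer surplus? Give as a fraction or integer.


Maximum willingness to pay (at Q=0): P_max = 41
Quantity demanded at P* = 17:
Q* = (41 - 17)/4 = 6
CS = (1/2) * Q* * (P_max - P*)
CS = (1/2) * 6 * (41 - 17)
CS = (1/2) * 6 * 24 = 72

72


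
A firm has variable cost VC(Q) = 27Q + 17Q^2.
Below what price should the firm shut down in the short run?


AVC(Q) = VC(Q)/Q = 27 + 17Q
AVC is increasing in Q, so minimum AVC is at Q -> 0+.
Min AVC = 27
The firm should shut down if P < 27.

27


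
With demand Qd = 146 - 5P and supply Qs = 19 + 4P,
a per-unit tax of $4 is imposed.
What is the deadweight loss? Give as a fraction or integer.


Pre-tax equilibrium quantity: Q* = 679/9
Post-tax equilibrium quantity: Q_tax = 599/9
Reduction in quantity: Q* - Q_tax = 80/9
DWL = (1/2) * tax * (Q* - Q_tax)
DWL = (1/2) * 4 * 80/9 = 160/9

160/9


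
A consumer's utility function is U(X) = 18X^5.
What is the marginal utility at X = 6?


MU = dU/dX = 18*5*X^(5-1)
MU = 90*X^4
At X = 6:
MU = 90 * 6^4
MU = 90 * 1296 = 116640

116640


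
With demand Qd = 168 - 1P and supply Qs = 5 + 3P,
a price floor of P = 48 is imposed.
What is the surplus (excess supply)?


At P = 48:
Qd = 168 - 1*48 = 120
Qs = 5 + 3*48 = 149
Surplus = Qs - Qd = 149 - 120 = 29

29


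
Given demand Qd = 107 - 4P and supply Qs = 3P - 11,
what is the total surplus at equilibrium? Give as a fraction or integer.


Find equilibrium: 107 - 4P = 3P - 11
107 + 11 = 7P
P* = 118/7 = 118/7
Q* = 3*118/7 - 11 = 277/7
Inverse demand: P = 107/4 - Q/4, so P_max = 107/4
Inverse supply: P = 11/3 + Q/3, so P_min = 11/3
CS = (1/2) * 277/7 * (107/4 - 118/7) = 76729/392
PS = (1/2) * 277/7 * (118/7 - 11/3) = 76729/294
TS = CS + PS = 76729/392 + 76729/294 = 76729/168

76729/168


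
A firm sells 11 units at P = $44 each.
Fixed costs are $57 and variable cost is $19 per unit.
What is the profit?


Total Revenue = P * Q = 44 * 11 = $484
Total Cost = FC + VC*Q = 57 + 19*11 = $266
Profit = TR - TC = 484 - 266 = $218

$218


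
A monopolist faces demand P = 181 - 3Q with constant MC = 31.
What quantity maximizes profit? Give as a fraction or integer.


TR = P*Q = (181 - 3Q)Q = 181Q - 3Q^2
MR = dTR/dQ = 181 - 6Q
Set MR = MC:
181 - 6Q = 31
150 = 6Q
Q* = 150/6 = 25

25


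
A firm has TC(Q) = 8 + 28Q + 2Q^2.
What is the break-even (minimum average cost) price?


AC(Q) = 8/Q + 28 + 2Q
To minimize: dAC/dQ = -8/Q^2 + 2 = 0
Q^2 = 8/2 = 4
Q* = 2
Min AC = 8/2 + 28 + 2*2
Min AC = 4 + 28 + 4 = 36

36


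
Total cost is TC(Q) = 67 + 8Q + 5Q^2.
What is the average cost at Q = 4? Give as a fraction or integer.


TC(4) = 67 + 8*4 + 5*4^2
TC(4) = 67 + 32 + 80 = 179
AC = TC/Q = 179/4 = 179/4

179/4


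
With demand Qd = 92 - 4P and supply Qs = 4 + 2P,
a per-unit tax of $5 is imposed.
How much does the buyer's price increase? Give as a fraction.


With a per-unit tax, the buyer's price increase depends on relative slopes.
Supply slope: d = 2, Demand slope: b = 4
Buyer's price increase = d * tax / (b + d)
= 2 * 5 / (4 + 2)
= 10 / 6 = 5/3

5/3


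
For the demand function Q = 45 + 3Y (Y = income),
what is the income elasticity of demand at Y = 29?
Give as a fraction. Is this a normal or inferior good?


dQ/dY = 3
At Y = 29: Q = 45 + 3*29 = 132
Ey = (dQ/dY)(Y/Q) = 3 * 29 / 132 = 29/44
Since Ey > 0, this is a normal good.

29/44 (normal good)


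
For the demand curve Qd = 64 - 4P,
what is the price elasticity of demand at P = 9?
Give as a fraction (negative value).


dQ/dP = -4
At P = 9: Q = 64 - 4*9 = 28
E = (dQ/dP)(P/Q) = (-4)(9/28) = -9/7

-9/7


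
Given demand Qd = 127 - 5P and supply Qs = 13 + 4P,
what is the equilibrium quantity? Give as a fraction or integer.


First find equilibrium price:
127 - 5P = 13 + 4P
P* = 114/9 = 38/3
Then substitute into demand:
Q* = 127 - 5 * 38/3 = 191/3

191/3


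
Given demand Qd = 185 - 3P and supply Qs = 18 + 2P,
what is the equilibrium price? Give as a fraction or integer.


At equilibrium, Qd = Qs.
185 - 3P = 18 + 2P
185 - 18 = 3P + 2P
167 = 5P
P* = 167/5 = 167/5

167/5


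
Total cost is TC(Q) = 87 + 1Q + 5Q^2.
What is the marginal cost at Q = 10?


MC = dTC/dQ = 1 + 2*5*Q
At Q = 10:
MC = 1 + 10*10
MC = 1 + 100 = 101

101


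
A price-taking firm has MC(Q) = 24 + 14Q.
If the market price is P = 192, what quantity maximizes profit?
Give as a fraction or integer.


In perfect competition, profit is maximized where P = MC.
192 = 24 + 14Q
168 = 14Q
Q* = 168/14 = 12

12


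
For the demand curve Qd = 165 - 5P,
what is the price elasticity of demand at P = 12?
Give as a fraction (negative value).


dQ/dP = -5
At P = 12: Q = 165 - 5*12 = 105
E = (dQ/dP)(P/Q) = (-5)(12/105) = -4/7

-4/7


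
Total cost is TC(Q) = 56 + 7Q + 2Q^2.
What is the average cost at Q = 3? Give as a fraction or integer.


TC(3) = 56 + 7*3 + 2*3^2
TC(3) = 56 + 21 + 18 = 95
AC = TC/Q = 95/3 = 95/3

95/3


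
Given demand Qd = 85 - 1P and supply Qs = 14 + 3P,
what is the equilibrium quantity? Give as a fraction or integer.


First find equilibrium price:
85 - 1P = 14 + 3P
P* = 71/4 = 71/4
Then substitute into demand:
Q* = 85 - 1 * 71/4 = 269/4

269/4


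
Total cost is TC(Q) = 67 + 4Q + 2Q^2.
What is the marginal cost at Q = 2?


MC = dTC/dQ = 4 + 2*2*Q
At Q = 2:
MC = 4 + 4*2
MC = 4 + 8 = 12

12


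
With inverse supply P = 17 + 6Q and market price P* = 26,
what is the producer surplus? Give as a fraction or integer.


Minimum supply price (at Q=0): P_min = 17
Quantity supplied at P* = 26:
Q* = (26 - 17)/6 = 3/2
PS = (1/2) * Q* * (P* - P_min)
PS = (1/2) * 3/2 * (26 - 17)
PS = (1/2) * 3/2 * 9 = 27/4

27/4


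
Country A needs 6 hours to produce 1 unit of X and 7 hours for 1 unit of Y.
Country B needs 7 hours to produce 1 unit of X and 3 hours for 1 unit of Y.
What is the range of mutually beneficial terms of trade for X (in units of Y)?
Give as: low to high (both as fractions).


Opportunity cost of X for Country A = hours_X / hours_Y = 6/7 = 6/7 units of Y
Opportunity cost of X for Country B = hours_X / hours_Y = 7/3 = 7/3 units of Y
Terms of trade must be between the two opportunity costs.
Range: 6/7 to 7/3

6/7 to 7/3


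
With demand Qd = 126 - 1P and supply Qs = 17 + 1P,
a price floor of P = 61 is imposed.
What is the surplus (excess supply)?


At P = 61:
Qd = 126 - 1*61 = 65
Qs = 17 + 1*61 = 78
Surplus = Qs - Qd = 78 - 65 = 13

13


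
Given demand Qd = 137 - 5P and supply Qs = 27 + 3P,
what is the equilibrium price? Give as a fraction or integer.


At equilibrium, Qd = Qs.
137 - 5P = 27 + 3P
137 - 27 = 5P + 3P
110 = 8P
P* = 110/8 = 55/4

55/4


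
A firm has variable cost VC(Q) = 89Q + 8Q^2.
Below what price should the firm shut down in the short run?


AVC(Q) = VC(Q)/Q = 89 + 8Q
AVC is increasing in Q, so minimum AVC is at Q -> 0+.
Min AVC = 89
The firm should shut down if P < 89.

89


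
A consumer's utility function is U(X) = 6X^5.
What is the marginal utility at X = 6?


MU = dU/dX = 6*5*X^(5-1)
MU = 30*X^4
At X = 6:
MU = 30 * 6^4
MU = 30 * 1296 = 38880

38880


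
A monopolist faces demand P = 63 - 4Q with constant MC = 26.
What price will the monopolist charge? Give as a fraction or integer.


MR = 63 - 8Q
Set MR = MC: 63 - 8Q = 26
Q* = 37/8
Substitute into demand:
P* = 63 - 4*37/8 = 89/2

89/2


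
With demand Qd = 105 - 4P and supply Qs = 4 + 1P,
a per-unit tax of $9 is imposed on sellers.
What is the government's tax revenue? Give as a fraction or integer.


With tax on sellers, new supply: Qs' = 4 + 1(P - 9)
= 1P - 5
New equilibrium quantity:
Q_new = 17
Tax revenue = tax * Q_new = 9 * 17 = 153

153


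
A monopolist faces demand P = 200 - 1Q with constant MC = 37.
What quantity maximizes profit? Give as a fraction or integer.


TR = P*Q = (200 - 1Q)Q = 200Q - 1Q^2
MR = dTR/dQ = 200 - 2Q
Set MR = MC:
200 - 2Q = 37
163 = 2Q
Q* = 163/2 = 163/2

163/2


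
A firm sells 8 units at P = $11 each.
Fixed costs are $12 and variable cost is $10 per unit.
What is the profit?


Total Revenue = P * Q = 11 * 8 = $88
Total Cost = FC + VC*Q = 12 + 10*8 = $92
Profit = TR - TC = 88 - 92 = $-4

$-4


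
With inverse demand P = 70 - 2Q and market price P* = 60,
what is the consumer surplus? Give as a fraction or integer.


Maximum willingness to pay (at Q=0): P_max = 70
Quantity demanded at P* = 60:
Q* = (70 - 60)/2 = 5
CS = (1/2) * Q* * (P_max - P*)
CS = (1/2) * 5 * (70 - 60)
CS = (1/2) * 5 * 10 = 25

25


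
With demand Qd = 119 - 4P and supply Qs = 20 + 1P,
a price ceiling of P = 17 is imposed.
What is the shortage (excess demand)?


At P = 17:
Qd = 119 - 4*17 = 51
Qs = 20 + 1*17 = 37
Shortage = Qd - Qs = 51 - 37 = 14

14


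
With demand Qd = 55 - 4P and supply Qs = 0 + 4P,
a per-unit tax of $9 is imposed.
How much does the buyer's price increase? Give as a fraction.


With a per-unit tax, the buyer's price increase depends on relative slopes.
Supply slope: d = 4, Demand slope: b = 4
Buyer's price increase = d * tax / (b + d)
= 4 * 9 / (4 + 4)
= 36 / 8 = 9/2

9/2


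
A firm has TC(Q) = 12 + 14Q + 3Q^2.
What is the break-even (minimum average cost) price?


AC(Q) = 12/Q + 14 + 3Q
To minimize: dAC/dQ = -12/Q^2 + 3 = 0
Q^2 = 12/3 = 4
Q* = 2
Min AC = 12/2 + 14 + 3*2
Min AC = 6 + 14 + 6 = 26

26


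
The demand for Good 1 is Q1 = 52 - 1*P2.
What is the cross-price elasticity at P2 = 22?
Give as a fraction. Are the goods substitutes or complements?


dQ1/dP2 = -1
At P2 = 22: Q1 = 52 - 1*22 = 30
Exy = (dQ1/dP2)(P2/Q1) = -1 * 22 / 30 = -11/15
Since Exy < 0, the goods are complements.

-11/15 (complements)


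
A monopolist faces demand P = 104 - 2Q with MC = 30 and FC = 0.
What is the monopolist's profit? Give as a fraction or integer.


MR = MC: 104 - 4Q = 30
Q* = 37/2
P* = 104 - 2*37/2 = 67
Profit = (P* - MC)*Q* - FC
= (67 - 30)*37/2 - 0
= 37*37/2 - 0
= 1369/2 - 0 = 1369/2

1369/2


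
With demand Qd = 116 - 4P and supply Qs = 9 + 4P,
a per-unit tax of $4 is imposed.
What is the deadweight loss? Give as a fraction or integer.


Pre-tax equilibrium quantity: Q* = 125/2
Post-tax equilibrium quantity: Q_tax = 109/2
Reduction in quantity: Q* - Q_tax = 8
DWL = (1/2) * tax * (Q* - Q_tax)
DWL = (1/2) * 4 * 8 = 16

16
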